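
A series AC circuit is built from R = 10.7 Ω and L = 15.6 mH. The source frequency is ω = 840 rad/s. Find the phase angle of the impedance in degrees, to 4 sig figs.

50.77°

X_L = ωL = 13.10 Ω
Z = 10.70 + j13.10 Ω
|Z| = √(10.70² + 13.10²) = 16.92 Ω
∠Z = arctan(13.10/10.70) = 50.77°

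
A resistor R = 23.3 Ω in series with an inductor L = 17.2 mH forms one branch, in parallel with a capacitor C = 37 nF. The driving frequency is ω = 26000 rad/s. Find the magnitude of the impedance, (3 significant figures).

X_L = ωL = 447 Ω
X_C = 1/(ωC) = 1040 Ω
Branch 1 (R+jX_L): Z₁ = 23.3 + j447 Ω, |Z₁| = 448 Ω
Branch 2 (−jX_C): Z₂ = −j1040 Ω
Parallel: Z = Z₁Z₂/(Z₁+Z₂), |Z| = 785 Ω, ∠Z = 84.8°

785 Ω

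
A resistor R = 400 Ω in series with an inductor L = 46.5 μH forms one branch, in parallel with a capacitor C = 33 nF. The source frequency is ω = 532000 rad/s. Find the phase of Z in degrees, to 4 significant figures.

X_L = ωL = 24.74 Ω
X_C = 1/(ωC) = 56.96 Ω
Branch 1 (R+jX_L): Z₁ = 400.0 + j24.74 Ω, |Z₁| = 400.8 Ω
Branch 2 (−jX_C): Z₂ = −j56.96 Ω
Parallel: Z = Z₁Z₂/(Z₁+Z₂), |Z| = 56.89 Ω, ∠Z = -81.86°

-81.86°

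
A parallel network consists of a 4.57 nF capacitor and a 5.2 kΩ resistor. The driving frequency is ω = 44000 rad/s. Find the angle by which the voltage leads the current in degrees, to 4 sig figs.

-46.28°

X_C = 1/(ωC) = 4973 Ω
Parallel: admittances add. Y = 1/R + jωC
Y = (0.0001923 + j0.0002011) S
|Y| = 0.0002782 S → |Z| = 1/|Y| = 3594 Ω, ∠Z = −∠Y = -46.28°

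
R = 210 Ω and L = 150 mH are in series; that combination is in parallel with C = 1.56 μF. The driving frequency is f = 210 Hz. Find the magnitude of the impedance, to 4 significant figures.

ω = 2πf = 1319 rad/s
X_L = ωL = 197.9 Ω
X_C = 1/(ωC) = 485.8 Ω
Branch 1 (R+jX_L): Z₁ = 210.0 + j197.9 Ω, |Z₁| = 288.6 Ω
Branch 2 (−jX_C): Z₂ = −j485.8 Ω
Parallel: Z = Z₁Z₂/(Z₁+Z₂), |Z| = 393.4 Ω, ∠Z = 7.196°

393.4 Ω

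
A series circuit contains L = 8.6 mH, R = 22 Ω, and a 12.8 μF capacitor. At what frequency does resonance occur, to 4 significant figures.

479.7 Hz

ω₀ = 1/√(LC) = 1/√(0.0086 × 1.28e-05) = 3014 rad/s
f₀ = ω₀/(2π) = 479.7 Hz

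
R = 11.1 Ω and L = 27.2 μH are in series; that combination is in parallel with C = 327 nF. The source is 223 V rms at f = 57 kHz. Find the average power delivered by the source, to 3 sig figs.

2.53 kW

ω = 2πf = 358100 rad/s
X_L = ωL = 9.74 Ω
X_C = 1/(ωC) = 8.54 Ω
Branch 1 (R+jX_L): Z₁ = 11.1 + j9.74 Ω, |Z₁| = 14.8 Ω
Branch 2 (−jX_C): Z₂ = −j8.54 Ω
Parallel: Z = Z₁Z₂/(Z₁+Z₂), |Z| = 11.3 Ω, ∠Z = -54.9°
I = V/|Z| = 19.7 A
P = VI cos φ = 223 × 19.7 × cos(-54.9°) = 2.53 kW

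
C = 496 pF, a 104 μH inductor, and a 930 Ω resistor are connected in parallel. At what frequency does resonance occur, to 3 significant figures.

ω₀ = 1/√(LC) = 1/√(0.000104 × 4.96e-10) = 4.403e+06 rad/s
f₀ = ω₀/(2π) = 701 kHz

701 kHz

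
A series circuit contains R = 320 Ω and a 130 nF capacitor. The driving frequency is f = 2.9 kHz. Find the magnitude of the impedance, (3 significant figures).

530 Ω

ω = 2πf = 18220 rad/s
X_C = 1/(ωC) = 422 Ω
Z = 320 − j422 Ω
|Z| = √(320² + 422²) = 530 Ω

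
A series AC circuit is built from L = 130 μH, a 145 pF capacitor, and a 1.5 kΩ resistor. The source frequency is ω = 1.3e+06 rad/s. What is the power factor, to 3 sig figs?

0.280

X_L = ωL = 169 Ω
X_C = 1/(ωC) = 5310 Ω
Net reactance X = X_L − X_C = -5140 Ω
Z = 1500 − j5140 Ω
|Z| = √(1500² + 5140²) = 5350 Ω
∠Z = arctan(-5140/1500) = -73.7°
cos φ = cos(-73.7°) = 0.280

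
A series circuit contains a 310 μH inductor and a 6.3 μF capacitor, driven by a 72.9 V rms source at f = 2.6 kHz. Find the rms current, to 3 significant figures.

15.7 A

ω = 2πf = 16340 rad/s
X_L = ωL = 5.06 Ω
X_C = 1/(ωC) = 9.72 Ω
Net reactance X = X_L − X_C = -4.65 Ω
Z = − j4.65 Ω
|Z| = √(0² + 4.65²) = 4.65 Ω
I = V/|Z| = 72.9/4.65 = 15.7 A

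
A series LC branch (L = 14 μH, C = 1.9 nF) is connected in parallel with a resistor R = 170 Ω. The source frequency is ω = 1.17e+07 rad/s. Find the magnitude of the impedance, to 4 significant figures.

97.39 Ω

X_L = ωL = 163.8 Ω
X_C = 1/(ωC) = 44.98 Ω
Branch 1: Z₁ = R = 170.0 Ω
Branch 2 (series LC): Z₂ = j(X_L − X_C) = j118.8 Ω
Parallel: Z = Z₁Z₂/(Z₁+Z₂), |Z| = 97.39 Ω, ∠Z = 55.05°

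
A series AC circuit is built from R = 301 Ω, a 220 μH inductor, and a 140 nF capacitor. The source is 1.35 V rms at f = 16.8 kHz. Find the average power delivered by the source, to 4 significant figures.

5.926 mW

ω = 2πf = 105600 rad/s
X_L = ωL = 23.22 Ω
X_C = 1/(ωC) = 67.67 Ω
Net reactance X = X_L − X_C = -44.45 Ω
Z = 301.0 − j44.45 Ω
|Z| = √(301.0² + 44.45²) = 304.3 Ω
∠Z = arctan(-44.45/301.0) = -8.400°
I = V/|Z| = 4.437 mA
P = VI cos φ = 1.35 × 0.004437 × cos(-8.400°) = 5.926 mW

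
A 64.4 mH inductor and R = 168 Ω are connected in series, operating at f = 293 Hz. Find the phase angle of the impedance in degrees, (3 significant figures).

ω = 2πf = 1841 rad/s
X_L = ωL = 119 Ω
Z = 168 + j119 Ω
|Z| = √(168² + 119²) = 206 Ω
∠Z = arctan(119/168) = 35.2°

35.2°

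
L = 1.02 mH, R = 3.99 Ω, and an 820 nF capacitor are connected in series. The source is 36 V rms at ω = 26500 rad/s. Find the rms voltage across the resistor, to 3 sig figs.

X_L = ωL = 27.0 Ω
X_C = 1/(ωC) = 46.0 Ω
Net reactance X = X_L − X_C = -19.0 Ω
Z = 3.99 − j19.0 Ω
|Z| = √(3.99² + 19.0²) = 19.4 Ω
I = V/|Z| = 1.86 A
V_R = I·|Z_R| = 1.86 × 3.99 = 7.40 V

7.40 V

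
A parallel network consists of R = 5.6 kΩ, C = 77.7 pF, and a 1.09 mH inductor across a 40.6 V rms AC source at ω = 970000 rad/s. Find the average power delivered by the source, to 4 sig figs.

X_L = ωL = 1057 Ω
X_C = 1/(ωC) = 13270 Ω
Parallel: admittances add. Y = 1/R + 1/(jωL) + jωC
Y = (0.0001786 − j0.0008704) S
|Y| = 0.0008886 S → |Z| = 1/|Y| = 1125 Ω, ∠Z = −∠Y = 78.41°
I = V/|Z| = 36.08 mA
P = VI cos φ = 40.6 × 0.03608 × cos(78.41°) = 294.3 mW

294.3 mW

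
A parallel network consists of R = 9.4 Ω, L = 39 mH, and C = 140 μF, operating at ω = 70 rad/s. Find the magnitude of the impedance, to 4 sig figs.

X_L = ωL = 2.730 Ω
X_C = 1/(ωC) = 102.0 Ω
Parallel: admittances add. Y = 1/R + 1/(jωL) + jωC
Y = (0.1064 − j0.3565) S
|Y| = 0.3720 S → |Z| = 1/|Y| = 2.688 Ω, ∠Z = −∠Y = 73.38°

2.688 Ω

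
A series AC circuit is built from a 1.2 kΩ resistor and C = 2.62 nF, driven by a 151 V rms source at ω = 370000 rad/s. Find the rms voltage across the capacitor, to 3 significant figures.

98.4 V

X_C = 1/(ωC) = 1030 Ω
Z = 1200 − j1030 Ω
|Z| = √(1200² + 1030²) = 1580 Ω
I = V/|Z| = 95.4 mA
V_C = I·|Z_C| = 0.0954 × 1030 = 98.4 V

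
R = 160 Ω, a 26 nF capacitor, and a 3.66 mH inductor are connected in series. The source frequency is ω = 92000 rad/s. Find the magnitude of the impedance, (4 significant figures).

X_L = ωL = 336.7 Ω
X_C = 1/(ωC) = 418.1 Ω
Net reactance X = X_L − X_C = -81.34 Ω
Z = 160.0 − j81.34 Ω
|Z| = √(160.0² + 81.34²) = 179.5 Ω

179.5 Ω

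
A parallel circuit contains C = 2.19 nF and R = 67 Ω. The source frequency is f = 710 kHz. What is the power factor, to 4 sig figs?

ω = 2πf = 4.461e+06 rad/s
X_C = 1/(ωC) = 102.4 Ω
Parallel: admittances add. Y = 1/R + jωC
Y = (0.01493 + j0.009770) S
|Y| = 0.01784 S → |Z| = 1/|Y| = 56.06 Ω, ∠Z = −∠Y = -33.21°
cos φ = cos(-33.21°) = 0.8367

0.8367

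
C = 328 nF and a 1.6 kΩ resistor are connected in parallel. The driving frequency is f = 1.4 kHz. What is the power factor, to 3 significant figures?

ω = 2πf = 8796 rad/s
X_C = 1/(ωC) = 347 Ω
Parallel: admittances add. Y = 1/R + jωC
Y = (0.000625 + j0.00289) S
|Y| = 0.00295 S → |Z| = 1/|Y| = 339 Ω, ∠Z = −∠Y = -77.8°
cos φ = cos(-77.8°) = 0.212

0.212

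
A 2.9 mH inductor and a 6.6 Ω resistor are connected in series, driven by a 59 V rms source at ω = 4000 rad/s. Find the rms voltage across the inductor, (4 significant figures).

X_L = ωL = 11.60 Ω
Z = 6.600 + j11.60 Ω
|Z| = √(6.600² + 11.60²) = 13.35 Ω
I = V/|Z| = 4.421 A
V_L = I·|Z_L| = 4.421 × 11.60 = 51.28 V

51.28 V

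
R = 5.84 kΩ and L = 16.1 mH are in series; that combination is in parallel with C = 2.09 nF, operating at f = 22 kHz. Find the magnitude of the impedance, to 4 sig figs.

ω = 2πf = 138200 rad/s
X_L = ωL = 2226 Ω
X_C = 1/(ωC) = 3461 Ω
Branch 1 (R+jX_L): Z₁ = 5840 + j2226 Ω, |Z₁| = 6250 Ω
Branch 2 (−jX_C): Z₂ = −j3461 Ω
Parallel: Z = Z₁Z₂/(Z₁+Z₂), |Z| = 3624 Ω, ∠Z = -57.19°

3624 Ω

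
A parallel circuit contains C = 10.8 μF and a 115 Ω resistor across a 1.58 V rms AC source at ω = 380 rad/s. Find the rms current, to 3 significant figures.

15.2 mA

X_C = 1/(ωC) = 244 Ω
Parallel: admittances add. Y = 1/R + jωC
Y = (0.00870 + j0.00410) S
|Y| = 0.00962 S → |Z| = 1/|Y| = 104 Ω, ∠Z = −∠Y = -25.3°
I = V/|Z| = 1.58/104 = 15.2 mA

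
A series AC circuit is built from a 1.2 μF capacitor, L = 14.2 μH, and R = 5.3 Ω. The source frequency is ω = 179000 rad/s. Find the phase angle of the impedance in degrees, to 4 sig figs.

-21.74°

X_L = ωL = 2.542 Ω
X_C = 1/(ωC) = 4.655 Ω
Net reactance X = X_L − X_C = -2.114 Ω
Z = 5.300 − j2.114 Ω
|Z| = √(5.300² + 2.114²) = 5.706 Ω
∠Z = arctan(-2.114/5.300) = -21.74°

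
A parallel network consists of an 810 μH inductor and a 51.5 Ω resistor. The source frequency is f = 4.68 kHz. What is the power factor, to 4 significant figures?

ω = 2πf = 29410 rad/s
X_L = ωL = 23.82 Ω
Parallel: admittances add. Y = 1/R + 1/(jωL)
Y = (0.01942 − j0.04198) S
|Y| = 0.04626 S → |Z| = 1/|Y| = 21.62 Ω, ∠Z = −∠Y = 65.18°
cos φ = cos(65.18°) = 0.4198

0.4198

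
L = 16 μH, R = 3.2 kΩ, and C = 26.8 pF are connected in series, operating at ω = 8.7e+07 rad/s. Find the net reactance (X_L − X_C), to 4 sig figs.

X_L = ωL = 1392 Ω
X_C = 1/(ωC) = 428.9 Ω
X = 1392 − 428.9 = 963.1 Ω

963.1 Ω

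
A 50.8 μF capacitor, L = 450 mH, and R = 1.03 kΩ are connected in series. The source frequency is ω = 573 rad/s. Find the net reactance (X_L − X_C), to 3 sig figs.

X_L = ωL = 258 Ω
X_C = 1/(ωC) = 34.4 Ω
X = 258 − 34.4 = 223 Ω

223 Ω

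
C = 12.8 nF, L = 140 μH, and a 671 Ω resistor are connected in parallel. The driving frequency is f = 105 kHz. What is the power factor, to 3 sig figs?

ω = 2πf = 659700 rad/s
X_L = ωL = 92.4 Ω
X_C = 1/(ωC) = 118 Ω
Parallel: admittances add. Y = 1/R + 1/(jωL) + jωC
Y = (0.00149 − j0.00238) S
|Y| = 0.00281 S → |Z| = 1/|Y| = 356 Ω, ∠Z = −∠Y = 58.0°
cos φ = cos(58.0°) = 0.530

0.530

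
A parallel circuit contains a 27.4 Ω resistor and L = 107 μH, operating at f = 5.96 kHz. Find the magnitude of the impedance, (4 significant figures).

3.965 Ω

ω = 2πf = 37450 rad/s
X_L = ωL = 4.007 Ω
Parallel: admittances add. Y = 1/R + 1/(jωL)
Y = (0.03650 − j0.2496) S
|Y| = 0.2522 S → |Z| = 1/|Y| = 3.965 Ω, ∠Z = −∠Y = 81.68°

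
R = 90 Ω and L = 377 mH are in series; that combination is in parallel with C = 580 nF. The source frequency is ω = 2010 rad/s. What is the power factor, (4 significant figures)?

X_L = ωL = 757.8 Ω
X_C = 1/(ωC) = 857.8 Ω
Branch 1 (R+jX_L): Z₁ = 90.00 + j757.8 Ω, |Z₁| = 763.1 Ω
Branch 2 (−jX_C): Z₂ = −j857.8 Ω
Parallel: Z = Z₁Z₂/(Z₁+Z₂), |Z| = 4865 Ω, ∠Z = 41.24°
cos φ = cos(41.24°) = 0.7519

0.7519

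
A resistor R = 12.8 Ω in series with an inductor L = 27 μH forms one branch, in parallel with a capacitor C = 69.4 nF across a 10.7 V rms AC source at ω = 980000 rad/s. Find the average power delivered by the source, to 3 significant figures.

1.70 W

X_L = ωL = 26.5 Ω
X_C = 1/(ωC) = 14.7 Ω
Branch 1 (R+jX_L): Z₁ = 12.8 + j26.5 Ω, |Z₁| = 29.4 Ω
Branch 2 (−jX_C): Z₂ = −j14.7 Ω
Parallel: Z = Z₁Z₂/(Z₁+Z₂), |Z| = 24.9 Ω, ∠Z = -68.4°
I = V/|Z| = 430 mA
P = VI cos φ = 10.7 × 0.430 × cos(-68.4°) = 1.70 W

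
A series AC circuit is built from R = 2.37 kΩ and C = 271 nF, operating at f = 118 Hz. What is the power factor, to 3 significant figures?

ω = 2πf = 741.4 rad/s
X_C = 1/(ωC) = 4980 Ω
Z = 2370 − j4980 Ω
|Z| = √(2370² + 4980²) = 5510 Ω
∠Z = arctan(-4980/2370) = -64.5°
cos φ = cos(-64.5°) = 0.430

0.430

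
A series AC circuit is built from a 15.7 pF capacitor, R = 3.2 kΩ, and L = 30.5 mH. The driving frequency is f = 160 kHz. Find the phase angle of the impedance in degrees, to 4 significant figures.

ω = 2πf = 1.005e+06 rad/s
X_L = ωL = 30660 Ω
X_C = 1/(ωC) = 63360 Ω
Net reactance X = X_L − X_C = -32700 Ω
Z = 3200 − j32700 Ω
|Z| = √(3200² + 32700²) = 32850 Ω
∠Z = arctan(-32700/3200) = -84.41°

-84.41°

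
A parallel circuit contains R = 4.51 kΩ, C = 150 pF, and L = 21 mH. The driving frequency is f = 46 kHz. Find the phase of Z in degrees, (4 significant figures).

28.70°

ω = 2πf = 289000 rad/s
X_L = ωL = 6070 Ω
X_C = 1/(ωC) = 23070 Ω
Parallel: admittances add. Y = 1/R + 1/(jωL) + jωC
Y = (0.0002217 − j0.0001214) S
|Y| = 0.0002528 S → |Z| = 1/|Y| = 3956 Ω, ∠Z = −∠Y = 28.70°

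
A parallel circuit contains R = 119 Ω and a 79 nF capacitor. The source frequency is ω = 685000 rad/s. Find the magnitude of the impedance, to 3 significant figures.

18.3 Ω

X_C = 1/(ωC) = 18.5 Ω
Parallel: admittances add. Y = 1/R + jωC
Y = (0.00840 + j0.0541) S
|Y| = 0.0548 S → |Z| = 1/|Y| = 18.3 Ω, ∠Z = −∠Y = -81.2°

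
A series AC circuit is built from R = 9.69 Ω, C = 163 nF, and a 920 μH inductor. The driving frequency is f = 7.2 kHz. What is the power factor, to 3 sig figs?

0.103

ω = 2πf = 45240 rad/s
X_L = ωL = 41.6 Ω
X_C = 1/(ωC) = 136 Ω
Net reactance X = X_L − X_C = -94.0 Ω
Z = 9.69 − j94.0 Ω
|Z| = √(9.69² + 94.0²) = 94.5 Ω
∠Z = arctan(-94.0/9.69) = -84.1°
cos φ = cos(-84.1°) = 0.103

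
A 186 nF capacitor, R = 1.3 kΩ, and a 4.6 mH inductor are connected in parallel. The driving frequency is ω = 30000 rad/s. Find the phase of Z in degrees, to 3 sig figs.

65.2°

X_L = ωL = 138 Ω
X_C = 1/(ωC) = 179 Ω
Parallel: admittances add. Y = 1/R + 1/(jωL) + jωC
Y = (0.000769 − j0.00167) S
|Y| = 0.00184 S → |Z| = 1/|Y| = 545 Ω, ∠Z = −∠Y = 65.2°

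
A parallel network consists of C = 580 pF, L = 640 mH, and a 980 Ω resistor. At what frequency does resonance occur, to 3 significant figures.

8.26 kHz

ω₀ = 1/√(LC) = 1/√(0.64 × 5.8e-10) = 51900 rad/s
f₀ = ω₀/(2π) = 8.26 kHz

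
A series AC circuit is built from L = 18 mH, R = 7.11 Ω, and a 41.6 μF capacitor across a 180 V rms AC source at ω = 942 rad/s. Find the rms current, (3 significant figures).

X_L = ωL = 17.0 Ω
X_C = 1/(ωC) = 25.5 Ω
Net reactance X = X_L − X_C = -8.56 Ω
Z = 7.11 − j8.56 Ω
|Z| = √(7.11² + 8.56²) = 11.1 Ω
I = V/|Z| = 180/11.1 = 16.2 A

16.2 A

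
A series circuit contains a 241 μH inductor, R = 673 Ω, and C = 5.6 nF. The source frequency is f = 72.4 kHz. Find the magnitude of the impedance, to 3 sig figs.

730 Ω

ω = 2πf = 454900 rad/s
X_L = ωL = 110 Ω
X_C = 1/(ωC) = 393 Ω
Net reactance X = X_L − X_C = -283 Ω
Z = 673 − j283 Ω
|Z| = √(673² + 283²) = 730 Ω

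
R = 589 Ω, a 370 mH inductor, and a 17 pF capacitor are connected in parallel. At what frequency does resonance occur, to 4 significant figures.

ω₀ = 1/√(LC) = 1/√(0.37 × 1.7e-11) = 398700 rad/s
f₀ = ω₀/(2π) = 63.46 kHz

63.46 kHz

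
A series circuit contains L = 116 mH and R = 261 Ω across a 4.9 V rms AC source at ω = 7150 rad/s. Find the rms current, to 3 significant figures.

X_L = ωL = 829 Ω
Z = 261 + j829 Ω
|Z| = √(261² + 829²) = 869 Ω
I = V/|Z| = 4.9/869 = 5.64 mA

5.64 mA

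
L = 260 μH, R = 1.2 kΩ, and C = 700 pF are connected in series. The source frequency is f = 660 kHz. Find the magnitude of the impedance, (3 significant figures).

ω = 2πf = 4.147e+06 rad/s
X_L = ωL = 1080 Ω
X_C = 1/(ωC) = 344 Ω
Net reactance X = X_L − X_C = 734 Ω
Z = 1200 + j734 Ω
|Z| = √(1200² + 734²) = 1410 Ω

1410 Ω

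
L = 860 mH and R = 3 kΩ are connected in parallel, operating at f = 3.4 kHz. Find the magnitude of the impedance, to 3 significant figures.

ω = 2πf = 21360 rad/s
X_L = ωL = 18400 Ω
Parallel: admittances add. Y = 1/R + 1/(jωL)
Y = (0.000333 − j5.44e-05) S
|Y| = 0.000338 S → |Z| = 1/|Y| = 2960 Ω, ∠Z = −∠Y = 9.27°

2960 Ω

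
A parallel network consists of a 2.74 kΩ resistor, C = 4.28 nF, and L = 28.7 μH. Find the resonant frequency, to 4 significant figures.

ω₀ = 1/√(LC) = 1/√(2.87e-05 × 4.28e-09) = 2.853e+06 rad/s
f₀ = ω₀/(2π) = 454.1 kHz

454.1 kHz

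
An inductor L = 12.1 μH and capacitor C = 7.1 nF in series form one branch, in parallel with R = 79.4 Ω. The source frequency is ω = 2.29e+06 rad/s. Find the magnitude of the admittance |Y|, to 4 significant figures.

X_L = ωL = 27.71 Ω
X_C = 1/(ωC) = 61.50 Ω
Branch 1: Z₁ = R = 79.40 Ω
Branch 2 (series LC): Z₂ = j(X_L − X_C) = −j33.80 Ω
Parallel: Z = Z₁Z₂/(Z₁+Z₂), |Z| = 31.10 Ω, ∠Z = -66.94°
|Y| = 1/|Z| = 32.16 mS

32.16 mS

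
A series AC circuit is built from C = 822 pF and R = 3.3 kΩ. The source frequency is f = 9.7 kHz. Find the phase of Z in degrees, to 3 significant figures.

-80.6°

ω = 2πf = 60950 rad/s
X_C = 1/(ωC) = 20000 Ω
Z = 3300 − j20000 Ω
|Z| = √(3300² + 20000²) = 20200 Ω
∠Z = arctan(-20000/3300) = -80.6°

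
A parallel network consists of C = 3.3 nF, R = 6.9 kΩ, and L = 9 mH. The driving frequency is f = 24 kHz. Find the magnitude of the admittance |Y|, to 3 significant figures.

ω = 2πf = 150800 rad/s
X_L = ωL = 1360 Ω
X_C = 1/(ωC) = 2010 Ω
Parallel: admittances add. Y = 1/R + 1/(jωL) + jωC
Y = (0.000145 − j0.000239) S
|Y| = 0.000280 S → |Z| = 1/|Y| = 3580 Ω, ∠Z = −∠Y = 58.8°

280 μS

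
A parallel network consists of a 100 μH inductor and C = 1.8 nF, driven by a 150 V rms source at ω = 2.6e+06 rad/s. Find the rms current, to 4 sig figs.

X_L = ωL = 260.0 Ω
X_C = 1/(ωC) = 213.7 Ω
Parallel: admittances add. Y = 1/(jωL) + jωC
Y = (0 + j0.0008338) S
|Y| = 0.0008338 S → |Z| = 1/|Y| = 1199 Ω, ∠Z = −∠Y = -90.00°
I = V/|Z| = 150/1199 = 125.1 mA

125.1 mA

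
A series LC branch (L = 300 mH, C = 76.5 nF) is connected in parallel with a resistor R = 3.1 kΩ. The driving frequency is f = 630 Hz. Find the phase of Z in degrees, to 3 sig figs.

ω = 2πf = 3958 rad/s
X_L = ωL = 1190 Ω
X_C = 1/(ωC) = 3300 Ω
Branch 1: Z₁ = R = 3100 Ω
Branch 2 (series LC): Z₂ = j(X_L − X_C) = −j2110 Ω
Parallel: Z = Z₁Z₂/(Z₁+Z₂), |Z| = 1750 Ω, ∠Z = -55.7°

-55.7°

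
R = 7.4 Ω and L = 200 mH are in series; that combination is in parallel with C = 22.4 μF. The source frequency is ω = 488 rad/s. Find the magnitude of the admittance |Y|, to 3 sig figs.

1.07 mS

X_L = ωL = 97.6 Ω
X_C = 1/(ωC) = 91.5 Ω
Branch 1 (R+jX_L): Z₁ = 7.40 + j97.6 Ω, |Z₁| = 97.9 Ω
Branch 2 (−jX_C): Z₂ = −j91.5 Ω
Parallel: Z = Z₁Z₂/(Z₁+Z₂), |Z| = 933 Ω, ∠Z = -43.9°
|Y| = 1/|Z| = 1.07 mS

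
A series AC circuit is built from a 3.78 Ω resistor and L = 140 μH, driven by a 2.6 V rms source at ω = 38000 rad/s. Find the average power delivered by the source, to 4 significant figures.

X_L = ωL = 5.320 Ω
Z = 3.780 + j5.320 Ω
|Z| = √(3.780² + 5.320²) = 6.526 Ω
∠Z = arctan(5.320/3.780) = 54.61°
I = V/|Z| = 398.4 mA
P = VI cos φ = 2.6 × 0.3984 × cos(54.61°) = 600.0 mW

600.0 mW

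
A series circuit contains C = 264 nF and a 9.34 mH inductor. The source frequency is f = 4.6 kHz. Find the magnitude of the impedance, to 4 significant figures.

ω = 2πf = 28900 rad/s
X_L = ωL = 270.0 Ω
X_C = 1/(ωC) = 131.1 Ω
Net reactance X = X_L − X_C = 138.9 Ω
Z = j138.9 Ω
|Z| = √(0² + 138.9²) = 138.9 Ω

138.9 Ω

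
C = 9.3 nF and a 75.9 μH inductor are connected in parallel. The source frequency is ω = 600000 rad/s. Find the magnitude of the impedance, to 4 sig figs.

61.05 Ω

X_L = ωL = 45.54 Ω
X_C = 1/(ωC) = 179.2 Ω
Parallel: admittances add. Y = 1/(jωL) + jωC
Y = (0 − j0.01638) S
|Y| = 0.01638 S → |Z| = 1/|Y| = 61.05 Ω, ∠Z = −∠Y = 90.00°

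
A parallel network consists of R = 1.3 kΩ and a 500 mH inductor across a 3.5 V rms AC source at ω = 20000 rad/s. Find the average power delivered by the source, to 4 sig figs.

X_L = ωL = 10000 Ω
Parallel: admittances add. Y = 1/R + 1/(jωL)
Y = (0.0007692 − j0.0001000) S
|Y| = 0.0007757 S → |Z| = 1/|Y| = 1289 Ω, ∠Z = −∠Y = 7.407°
I = V/|Z| = 2.715 mA
P = VI cos φ = 3.5 × 0.002715 × cos(7.407°) = 9.423 mW

9.423 mW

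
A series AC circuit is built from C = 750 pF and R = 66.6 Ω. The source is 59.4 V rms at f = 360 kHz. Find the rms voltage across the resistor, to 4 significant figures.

6.669 V

ω = 2πf = 2.262e+06 rad/s
X_C = 1/(ωC) = 589.5 Ω
Z = 66.60 − j589.5 Ω
|Z| = √(66.60² + 589.5²) = 593.2 Ω
I = V/|Z| = 100.1 mA
V_R = I·|Z_R| = 0.1001 × 66.60 = 6.669 V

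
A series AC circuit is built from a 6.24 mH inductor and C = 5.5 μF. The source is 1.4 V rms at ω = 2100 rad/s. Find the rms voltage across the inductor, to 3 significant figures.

0.250 V

X_L = ωL = 13.1 Ω
X_C = 1/(ωC) = 86.6 Ω
Net reactance X = X_L − X_C = -73.5 Ω
Z = − j73.5 Ω
|Z| = √(0² + 73.5²) = 73.5 Ω
I = V/|Z| = 19.1 mA
V_L = I·|Z_L| = 0.0191 × 13.1 = 0.250 V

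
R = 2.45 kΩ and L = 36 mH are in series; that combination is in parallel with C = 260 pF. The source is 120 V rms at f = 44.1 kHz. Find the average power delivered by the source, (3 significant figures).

ω = 2πf = 277100 rad/s
X_L = ωL = 9980 Ω
X_C = 1/(ωC) = 13900 Ω
Branch 1 (R+jX_L): Z₁ = 2450 + j9980 Ω, |Z₁| = 10300 Ω
Branch 2 (−jX_C): Z₂ = −j13900 Ω
Parallel: Z = Z₁Z₂/(Z₁+Z₂), |Z| = 30900 Ω, ∠Z = 44.1°
I = V/|Z| = 3.88 mA
P = VI cos φ = 120 × 0.00388 × cos(44.1°) = 334 mW

334 mW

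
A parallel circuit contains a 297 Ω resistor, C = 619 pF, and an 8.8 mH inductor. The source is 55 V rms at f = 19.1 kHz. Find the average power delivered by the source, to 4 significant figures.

ω = 2πf = 120000 rad/s
X_L = ωL = 1056 Ω
X_C = 1/(ωC) = 13460 Ω
Parallel: admittances add. Y = 1/R + 1/(jωL) + jωC
Y = (0.003367 − j0.0008726) S
|Y| = 0.003478 S → |Z| = 1/|Y| = 287.5 Ω, ∠Z = −∠Y = 14.53°
I = V/|Z| = 191.3 mA
P = VI cos φ = 55 × 0.1913 × cos(14.53°) = 10.19 W

10.19 W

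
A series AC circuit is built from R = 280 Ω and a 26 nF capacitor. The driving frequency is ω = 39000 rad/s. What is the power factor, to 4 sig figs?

X_C = 1/(ωC) = 986.2 Ω
Z = 280.0 − j986.2 Ω
|Z| = √(280.0² + 986.2²) = 1025 Ω
∠Z = arctan(-986.2/280.0) = -74.15°
cos φ = cos(-74.15°) = 0.2731

0.2731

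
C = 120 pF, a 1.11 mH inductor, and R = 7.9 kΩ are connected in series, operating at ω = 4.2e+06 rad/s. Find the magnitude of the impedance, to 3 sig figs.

8340 Ω

X_L = ωL = 4660 Ω
X_C = 1/(ωC) = 1980 Ω
Net reactance X = X_L − X_C = 2680 Ω
Z = 7900 + j2680 Ω
|Z| = √(7900² + 2680²) = 8340 Ω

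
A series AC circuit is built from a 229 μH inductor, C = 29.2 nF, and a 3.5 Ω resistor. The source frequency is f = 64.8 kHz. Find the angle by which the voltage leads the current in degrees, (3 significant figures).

ω = 2πf = 407200 rad/s
X_L = ωL = 93.2 Ω
X_C = 1/(ωC) = 84.1 Ω
Net reactance X = X_L − X_C = 9.12 Ω
Z = 3.50 + j9.12 Ω
|Z| = √(3.50² + 9.12²) = 9.77 Ω
∠Z = arctan(9.12/3.50) = 69.0°

69.0°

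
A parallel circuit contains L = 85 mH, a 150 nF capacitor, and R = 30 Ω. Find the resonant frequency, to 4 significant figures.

ω₀ = 1/√(LC) = 1/√(0.085 × 1.5e-07) = 8856 rad/s
f₀ = ω₀/(2π) = 1.409 kHz

1.409 kHz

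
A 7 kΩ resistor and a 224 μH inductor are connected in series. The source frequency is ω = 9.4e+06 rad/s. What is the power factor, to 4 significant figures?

X_L = ωL = 2106 Ω
Z = 7000 + j2106 Ω
|Z| = √(7000² + 2106²) = 7310 Ω
∠Z = arctan(2106/7000) = 16.74°
cos φ = cos(16.74°) = 0.9576

0.9576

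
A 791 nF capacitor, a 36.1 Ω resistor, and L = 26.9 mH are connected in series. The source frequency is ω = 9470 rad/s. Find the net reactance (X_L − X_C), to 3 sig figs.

121 Ω

X_L = ωL = 255 Ω
X_C = 1/(ωC) = 133 Ω
X = 255 − 133 = 121 Ω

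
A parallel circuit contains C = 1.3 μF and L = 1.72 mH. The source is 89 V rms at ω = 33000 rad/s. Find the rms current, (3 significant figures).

2.25 A

X_L = ωL = 56.8 Ω
X_C = 1/(ωC) = 23.3 Ω
Parallel: admittances add. Y = 1/(jωL) + jωC
Y = (0 + j0.0253) S
|Y| = 0.0253 S → |Z| = 1/|Y| = 39.6 Ω, ∠Z = −∠Y = -90.0°
I = V/|Z| = 89/39.6 = 2.25 A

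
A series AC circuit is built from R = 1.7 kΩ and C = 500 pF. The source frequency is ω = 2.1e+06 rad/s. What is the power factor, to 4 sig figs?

0.8724

X_C = 1/(ωC) = 952.4 Ω
Z = 1700 − j952.4 Ω
|Z| = √(1700² + 952.4²) = 1949 Ω
∠Z = arctan(-952.4/1700) = -29.26°
cos φ = cos(-29.26°) = 0.8724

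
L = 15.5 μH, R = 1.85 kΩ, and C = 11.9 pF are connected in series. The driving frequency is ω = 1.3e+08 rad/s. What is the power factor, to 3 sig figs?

0.804

X_L = ωL = 2020 Ω
X_C = 1/(ωC) = 646 Ω
Net reactance X = X_L − X_C = 1370 Ω
Z = 1850 + j1370 Ω
|Z| = √(1850² + 1370²) = 2300 Ω
∠Z = arctan(1370/1850) = 36.5°
cos φ = cos(36.5°) = 0.804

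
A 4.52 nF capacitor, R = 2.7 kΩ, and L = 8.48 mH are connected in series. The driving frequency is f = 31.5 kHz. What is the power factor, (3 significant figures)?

ω = 2πf = 197900 rad/s
X_L = ωL = 1680 Ω
X_C = 1/(ωC) = 1120 Ω
Net reactance X = X_L − X_C = 561 Ω
Z = 2700 + j561 Ω
|Z| = √(2700² + 561²) = 2760 Ω
∠Z = arctan(561/2700) = 11.7°
cos φ = cos(11.7°) = 0.979

0.979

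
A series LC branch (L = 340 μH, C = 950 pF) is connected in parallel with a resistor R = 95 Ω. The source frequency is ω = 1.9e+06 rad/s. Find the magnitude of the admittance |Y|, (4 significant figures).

X_L = ωL = 646.0 Ω
X_C = 1/(ωC) = 554.0 Ω
Branch 1: Z₁ = R = 95.00 Ω
Branch 2 (series LC): Z₂ = j(X_L − X_C) = j91.98 Ω
Parallel: Z = Z₁Z₂/(Z₁+Z₂), |Z| = 66.08 Ω, ∠Z = 45.92°
|Y| = 1/|Z| = 15.13 mS

15.13 mS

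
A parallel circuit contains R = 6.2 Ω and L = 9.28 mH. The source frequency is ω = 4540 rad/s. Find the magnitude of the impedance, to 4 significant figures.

6.134 Ω

X_L = ωL = 42.13 Ω
Parallel: admittances add. Y = 1/R + 1/(jωL)
Y = (0.1613 − j0.02374) S
|Y| = 0.1630 S → |Z| = 1/|Y| = 6.134 Ω, ∠Z = −∠Y = 8.372°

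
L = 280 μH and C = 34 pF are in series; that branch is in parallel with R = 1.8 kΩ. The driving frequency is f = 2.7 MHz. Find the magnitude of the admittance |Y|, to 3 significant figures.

ω = 2πf = 1.696e+07 rad/s
X_L = ωL = 4750 Ω
X_C = 1/(ωC) = 1730 Ω
Branch 1: Z₁ = R = 1800 Ω
Branch 2 (series LC): Z₂ = j(X_L − X_C) = j3020 Ω
Parallel: Z = Z₁Z₂/(Z₁+Z₂), |Z| = 1550 Ω, ∠Z = 30.8°
|Y| = 1/|Z| = 647 μS

647 μS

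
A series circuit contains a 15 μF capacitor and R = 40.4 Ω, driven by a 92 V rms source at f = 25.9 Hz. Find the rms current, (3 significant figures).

223 mA

ω = 2πf = 162.7 rad/s
X_C = 1/(ωC) = 410 Ω
Z = 40.4 − j410 Ω
|Z| = √(40.4² + 410²) = 412 Ω
I = V/|Z| = 92/412 = 223 mA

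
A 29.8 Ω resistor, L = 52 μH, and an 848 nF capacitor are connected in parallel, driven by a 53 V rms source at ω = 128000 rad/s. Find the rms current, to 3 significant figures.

X_L = ωL = 6.66 Ω
X_C = 1/(ωC) = 9.21 Ω
Parallel: admittances add. Y = 1/R + 1/(jωL) + jωC
Y = (0.0336 − j0.0417) S
|Y| = 0.0535 S → |Z| = 1/|Y| = 18.7 Ω, ∠Z = −∠Y = 51.2°
I = V/|Z| = 53/18.7 = 2.84 A

2.84 A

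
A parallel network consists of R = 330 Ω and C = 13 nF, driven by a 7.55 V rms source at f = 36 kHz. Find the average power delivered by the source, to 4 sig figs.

172.7 mW

ω = 2πf = 226200 rad/s
X_C = 1/(ωC) = 340.1 Ω
Parallel: admittances add. Y = 1/R + jωC
Y = (0.003030 + j0.002941) S
|Y| = 0.004222 S → |Z| = 1/|Y| = 236.8 Ω, ∠Z = −∠Y = -44.14°
I = V/|Z| = 31.88 mA
P = VI cos φ = 7.55 × 0.03188 × cos(-44.14°) = 172.7 mW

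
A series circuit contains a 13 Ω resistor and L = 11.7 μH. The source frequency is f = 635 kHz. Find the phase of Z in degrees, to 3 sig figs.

ω = 2πf = 3.99e+06 rad/s
X_L = ωL = 46.7 Ω
Z = 13.0 + j46.7 Ω
|Z| = √(13.0² + 46.7²) = 48.5 Ω
∠Z = arctan(46.7/13.0) = 74.4°

74.4°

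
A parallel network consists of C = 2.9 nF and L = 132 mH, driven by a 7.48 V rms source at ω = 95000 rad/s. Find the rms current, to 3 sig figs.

X_L = ωL = 12500 Ω
X_C = 1/(ωC) = 3630 Ω
Parallel: admittances add. Y = 1/(jωL) + jωC
Y = (0 + j0.000196) S
|Y| = 0.000196 S → |Z| = 1/|Y| = 5110 Ω, ∠Z = −∠Y = -90.0°
I = V/|Z| = 7.48/5110 = 1.46 mA

1.46 mA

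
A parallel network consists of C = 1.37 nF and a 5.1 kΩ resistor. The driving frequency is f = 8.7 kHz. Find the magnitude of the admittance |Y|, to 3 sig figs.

210 μS

ω = 2πf = 54660 rad/s
X_C = 1/(ωC) = 13400 Ω
Parallel: admittances add. Y = 1/R + jωC
Y = (0.000196 + j7.49e-05) S
|Y| = 0.000210 S → |Z| = 1/|Y| = 4760 Ω, ∠Z = −∠Y = -20.9°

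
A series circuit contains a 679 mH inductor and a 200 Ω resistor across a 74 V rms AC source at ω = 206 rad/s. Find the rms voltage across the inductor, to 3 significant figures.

42.4 V

X_L = ωL = 140 Ω
Z = 200 + j140 Ω
|Z| = √(200² + 140²) = 244 Ω
I = V/|Z| = 303 mA
V_L = I·|Z_L| = 0.303 × 140 = 42.4 V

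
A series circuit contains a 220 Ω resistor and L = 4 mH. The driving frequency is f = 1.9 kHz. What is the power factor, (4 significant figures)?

0.9772

ω = 2πf = 11940 rad/s
X_L = ωL = 47.75 Ω
Z = 220.0 + j47.75 Ω
|Z| = √(220.0² + 47.75²) = 225.1 Ω
∠Z = arctan(47.75/220.0) = 12.25°
cos φ = cos(12.25°) = 0.9772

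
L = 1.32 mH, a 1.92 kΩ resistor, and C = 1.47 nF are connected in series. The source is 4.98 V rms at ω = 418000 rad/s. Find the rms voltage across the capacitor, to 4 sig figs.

X_L = ωL = 551.8 Ω
X_C = 1/(ωC) = 1627 Ω
Net reactance X = X_L − X_C = -1076 Ω
Z = 1920 − j1076 Ω
|Z| = √(1920² + 1076²) = 2201 Ω
I = V/|Z| = 2.263 mA
V_C = I·|Z_C| = 0.002263 × 1627 = 3.683 V

3.683 V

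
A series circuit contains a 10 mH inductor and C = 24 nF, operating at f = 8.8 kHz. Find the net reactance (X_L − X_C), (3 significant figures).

-201 Ω

ω = 2πf = 55290 rad/s
X_L = ωL = 553 Ω
X_C = 1/(ωC) = 754 Ω
X = 553 − 754 = -201 Ω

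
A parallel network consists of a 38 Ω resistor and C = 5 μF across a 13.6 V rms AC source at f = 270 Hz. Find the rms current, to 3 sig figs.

ω = 2πf = 1696 rad/s
X_C = 1/(ωC) = 118 Ω
Parallel: admittances add. Y = 1/R + jωC
Y = (0.0263 + j0.00848) S
|Y| = 0.0276 S → |Z| = 1/|Y| = 36.2 Ω, ∠Z = −∠Y = -17.9°
I = V/|Z| = 13.6/36.2 = 376 mA

376 mA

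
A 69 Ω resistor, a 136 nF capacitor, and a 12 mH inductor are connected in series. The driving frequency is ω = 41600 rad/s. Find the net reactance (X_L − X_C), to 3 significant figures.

322 Ω

X_L = ωL = 499 Ω
X_C = 1/(ωC) = 177 Ω
X = 499 − 177 = 322 Ω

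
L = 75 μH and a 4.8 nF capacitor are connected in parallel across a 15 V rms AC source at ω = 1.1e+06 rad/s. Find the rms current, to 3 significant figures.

X_L = ωL = 82.5 Ω
X_C = 1/(ωC) = 189 Ω
Parallel: admittances add. Y = 1/(jωL) + jωC
Y = (0 − j0.00684) S
|Y| = 0.00684 S → |Z| = 1/|Y| = 146 Ω, ∠Z = −∠Y = 90.0°
I = V/|Z| = 15/146 = 103 mA

103 mA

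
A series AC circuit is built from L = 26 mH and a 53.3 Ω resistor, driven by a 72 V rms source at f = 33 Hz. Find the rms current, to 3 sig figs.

1.34 A

ω = 2πf = 207.3 rad/s
X_L = ωL = 5.39 Ω
Z = 53.3 + j5.39 Ω
|Z| = √(53.3² + 5.39²) = 53.6 Ω
I = V/|Z| = 72/53.6 = 1.34 A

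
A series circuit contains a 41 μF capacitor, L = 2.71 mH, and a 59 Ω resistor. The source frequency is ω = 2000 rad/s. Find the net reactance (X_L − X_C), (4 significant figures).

X_L = ωL = 5.420 Ω
X_C = 1/(ωC) = 12.20 Ω
X = 5.420 − 12.20 = -6.775 Ω

-6.775 Ω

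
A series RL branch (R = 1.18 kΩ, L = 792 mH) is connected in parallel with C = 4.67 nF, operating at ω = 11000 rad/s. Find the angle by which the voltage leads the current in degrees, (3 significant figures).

76.0°

X_L = ωL = 8710 Ω
X_C = 1/(ωC) = 19500 Ω
Branch 1 (R+jX_L): Z₁ = 1180 + j8710 Ω, |Z₁| = 8790 Ω
Branch 2 (−jX_C): Z₂ = −j19500 Ω
Parallel: Z = Z₁Z₂/(Z₁+Z₂), |Z| = 15800 Ω, ∠Z = 76.0°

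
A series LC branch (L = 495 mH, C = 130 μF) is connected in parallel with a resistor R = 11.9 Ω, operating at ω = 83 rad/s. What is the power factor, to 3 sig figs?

0.974

X_L = ωL = 41.1 Ω
X_C = 1/(ωC) = 92.7 Ω
Branch 1: Z₁ = R = 11.9 Ω
Branch 2 (series LC): Z₂ = j(X_L − X_C) = −j51.6 Ω
Parallel: Z = Z₁Z₂/(Z₁+Z₂), |Z| = 11.6 Ω, ∠Z = -13.0°
cos φ = cos(-13.0°) = 0.974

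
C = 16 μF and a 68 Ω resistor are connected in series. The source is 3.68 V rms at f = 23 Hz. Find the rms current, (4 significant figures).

8.406 mA

ω = 2πf = 144.5 rad/s
X_C = 1/(ωC) = 432.5 Ω
Z = 68.00 − j432.5 Ω
|Z| = √(68.00² + 432.5²) = 437.8 Ω
I = V/|Z| = 3.68/437.8 = 8.406 mA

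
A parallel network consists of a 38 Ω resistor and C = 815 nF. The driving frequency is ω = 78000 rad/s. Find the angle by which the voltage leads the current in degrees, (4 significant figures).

-67.51°

X_C = 1/(ωC) = 15.73 Ω
Parallel: admittances add. Y = 1/R + jωC
Y = (0.02632 + j0.06357) S
|Y| = 0.06880 S → |Z| = 1/|Y| = 14.53 Ω, ∠Z = −∠Y = -67.51°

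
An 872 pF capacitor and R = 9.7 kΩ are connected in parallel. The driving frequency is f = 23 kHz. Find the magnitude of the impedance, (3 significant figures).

ω = 2πf = 144500 rad/s
X_C = 1/(ωC) = 7940 Ω
Parallel: admittances add. Y = 1/R + jωC
Y = (0.000103 + j0.000126) S
|Y| = 0.000163 S → |Z| = 1/|Y| = 6140 Ω, ∠Z = −∠Y = -50.7°

6140 Ω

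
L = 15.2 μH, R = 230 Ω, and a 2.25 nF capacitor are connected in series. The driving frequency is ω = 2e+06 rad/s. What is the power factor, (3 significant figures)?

X_L = ωL = 30.4 Ω
X_C = 1/(ωC) = 222 Ω
Net reactance X = X_L − X_C = -192 Ω
Z = 230 − j192 Ω
|Z| = √(230² + 192²) = 299 Ω
∠Z = arctan(-192/230) = -39.8°
cos φ = cos(-39.8°) = 0.768

0.768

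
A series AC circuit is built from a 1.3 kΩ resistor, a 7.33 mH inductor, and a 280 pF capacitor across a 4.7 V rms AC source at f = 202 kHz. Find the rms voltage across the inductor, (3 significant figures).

ω = 2πf = 1.269e+06 rad/s
X_L = ωL = 9300 Ω
X_C = 1/(ωC) = 2810 Ω
Net reactance X = X_L − X_C = 6490 Ω
Z = 1300 + j6490 Ω
|Z| = √(1300² + 6490²) = 6620 Ω
I = V/|Z| = 710 μA
V_L = I·|Z_L| = 0.000710 × 9300 = 6.61 V

6.61 V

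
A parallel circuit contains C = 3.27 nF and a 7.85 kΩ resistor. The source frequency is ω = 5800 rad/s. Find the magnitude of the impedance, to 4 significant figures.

7764 Ω

X_C = 1/(ωC) = 52730 Ω
Parallel: admittances add. Y = 1/R + jωC
Y = (0.0001274 + j1.897e-05) S
|Y| = 0.0001288 S → |Z| = 1/|Y| = 7764 Ω, ∠Z = −∠Y = -8.468°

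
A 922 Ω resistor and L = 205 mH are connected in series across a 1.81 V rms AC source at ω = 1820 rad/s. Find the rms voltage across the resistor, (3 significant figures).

1.68 V

X_L = ωL = 373 Ω
Z = 922 + j373 Ω
|Z| = √(922² + 373²) = 995 Ω
I = V/|Z| = 1.82 mA
V_R = I·|Z_R| = 0.00182 × 922 = 1.68 V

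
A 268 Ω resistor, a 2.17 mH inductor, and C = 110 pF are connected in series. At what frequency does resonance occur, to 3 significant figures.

ω₀ = 1/√(LC) = 1/√(0.00217 × 1.1e-10) = 2.047e+06 rad/s
f₀ = ω₀/(2π) = 326 kHz

326 kHz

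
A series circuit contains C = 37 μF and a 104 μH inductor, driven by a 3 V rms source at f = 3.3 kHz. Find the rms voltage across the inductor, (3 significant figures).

7.58 V

ω = 2πf = 20730 rad/s
X_L = ωL = 2.16 Ω
X_C = 1/(ωC) = 1.30 Ω
Net reactance X = X_L − X_C = 0.853 Ω
Z = j0.853 Ω
|Z| = √(0² + 0.853²) = 0.853 Ω
I = V/|Z| = 3.52 A
V_L = I·|Z_L| = 3.52 × 2.16 = 7.58 V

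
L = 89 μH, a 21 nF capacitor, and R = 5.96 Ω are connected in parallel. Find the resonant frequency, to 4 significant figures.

116.4 kHz

ω₀ = 1/√(LC) = 1/√(8.9e-05 × 2.1e-08) = 731500 rad/s
f₀ = ω₀/(2π) = 116.4 kHz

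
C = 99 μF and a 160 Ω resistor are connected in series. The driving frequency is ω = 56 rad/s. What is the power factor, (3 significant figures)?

X_C = 1/(ωC) = 180 Ω
Z = 160 − j180 Ω
|Z| = √(160² + 180²) = 241 Ω
∠Z = arctan(-180/160) = -48.4°
cos φ = cos(-48.4°) = 0.664

0.664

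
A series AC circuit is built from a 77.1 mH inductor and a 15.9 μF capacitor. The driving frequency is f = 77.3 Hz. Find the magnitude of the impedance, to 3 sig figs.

92.0 Ω

ω = 2πf = 485.7 rad/s
X_L = ωL = 37.4 Ω
X_C = 1/(ωC) = 129 Ω
Net reactance X = X_L − X_C = -92.0 Ω
Z = − j92.0 Ω
|Z| = √(0² + 92.0²) = 92.0 Ω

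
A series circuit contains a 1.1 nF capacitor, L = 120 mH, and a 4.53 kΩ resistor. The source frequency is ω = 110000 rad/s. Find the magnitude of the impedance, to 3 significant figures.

6700 Ω

X_L = ωL = 13200 Ω
X_C = 1/(ωC) = 8260 Ω
Net reactance X = X_L − X_C = 4940 Ω
Z = 4530 + j4940 Ω
|Z| = √(4530² + 4940²) = 6700 Ω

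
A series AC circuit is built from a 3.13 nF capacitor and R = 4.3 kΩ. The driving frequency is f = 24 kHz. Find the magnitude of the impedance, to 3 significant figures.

ω = 2πf = 150800 rad/s
X_C = 1/(ωC) = 2120 Ω
Z = 4300 − j2120 Ω
|Z| = √(4300² + 2120²) = 4790 Ω

4790 Ω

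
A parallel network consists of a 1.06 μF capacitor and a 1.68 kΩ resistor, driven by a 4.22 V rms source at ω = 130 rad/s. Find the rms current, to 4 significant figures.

2.578 mA

X_C = 1/(ωC) = 7257 Ω
Parallel: admittances add. Y = 1/R + jωC
Y = (0.0005952 + j0.0001378) S
|Y| = 0.0006110 S → |Z| = 1/|Y| = 1637 Ω, ∠Z = −∠Y = -13.03°
I = V/|Z| = 4.22/1637 = 2.578 mA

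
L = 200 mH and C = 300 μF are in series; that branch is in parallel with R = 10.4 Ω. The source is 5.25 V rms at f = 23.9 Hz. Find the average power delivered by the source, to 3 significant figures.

ω = 2πf = 150.2 rad/s
X_L = ωL = 30.0 Ω
X_C = 1/(ωC) = 22.2 Ω
Branch 1: Z₁ = R = 10.4 Ω
Branch 2 (series LC): Z₂ = j(X_L − X_C) = j7.84 Ω
Parallel: Z = Z₁Z₂/(Z₁+Z₂), |Z| = 6.26 Ω, ∠Z = 53.0°
I = V/|Z| = 839 mA
P = VI cos φ = 5.25 × 0.839 × cos(53.0°) = 2.65 W

2.65 W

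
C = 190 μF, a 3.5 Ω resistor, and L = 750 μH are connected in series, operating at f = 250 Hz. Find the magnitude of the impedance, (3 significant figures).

4.12 Ω

ω = 2πf = 1571 rad/s
X_L = ωL = 1.18 Ω
X_C = 1/(ωC) = 3.35 Ω
Net reactance X = X_L − X_C = -2.17 Ω
Z = 3.50 − j2.17 Ω
|Z| = √(3.50² + 2.17²) = 4.12 Ω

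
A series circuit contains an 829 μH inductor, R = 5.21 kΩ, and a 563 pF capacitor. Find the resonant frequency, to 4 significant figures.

ω₀ = 1/√(LC) = 1/√(0.000829 × 5.63e-10) = 1.464e+06 rad/s
f₀ = ω₀/(2π) = 233.0 kHz

233.0 kHz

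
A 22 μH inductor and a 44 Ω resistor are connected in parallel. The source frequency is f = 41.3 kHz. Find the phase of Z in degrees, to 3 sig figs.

ω = 2πf = 259500 rad/s
X_L = ωL = 5.71 Ω
Parallel: admittances add. Y = 1/R + 1/(jωL)
Y = (0.0227 − j0.175) S
|Y| = 0.177 S → |Z| = 1/|Y| = 5.66 Ω, ∠Z = −∠Y = 82.6°

82.6°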